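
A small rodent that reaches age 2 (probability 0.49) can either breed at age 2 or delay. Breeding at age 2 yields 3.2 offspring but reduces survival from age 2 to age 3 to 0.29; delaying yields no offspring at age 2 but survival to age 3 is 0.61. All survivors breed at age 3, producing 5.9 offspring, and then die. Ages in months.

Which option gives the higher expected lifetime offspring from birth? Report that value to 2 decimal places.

2.41

breed at age 2: R₀ = 0.49 × (3.2 + 0.29 × 5.9) = 0.49 × 4.9110 = 2.4064
delay to age 3: R₀ = 0.49 × (0.61 × 5.9) = 0.49 × 3.5990 = 1.7635
Higher: breed at age 2 (2.4064).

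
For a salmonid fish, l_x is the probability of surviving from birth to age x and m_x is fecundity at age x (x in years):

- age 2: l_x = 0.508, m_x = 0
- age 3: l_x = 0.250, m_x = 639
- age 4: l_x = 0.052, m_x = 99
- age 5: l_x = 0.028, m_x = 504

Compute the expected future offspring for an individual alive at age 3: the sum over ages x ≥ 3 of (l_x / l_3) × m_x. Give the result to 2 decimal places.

l_3 = 0.250. Conditional survival from age 3 to x is l_x / l_3.
  x=3: (0.250/0.250) × 639 = 639.0000
  x=4: (0.052/0.250) × 99 = 20.5920
  x=5: (0.028/0.250) × 504 = 56.4480
Sum = 639.0000 + 20.5920 + 56.4480 = 716.0400

716.04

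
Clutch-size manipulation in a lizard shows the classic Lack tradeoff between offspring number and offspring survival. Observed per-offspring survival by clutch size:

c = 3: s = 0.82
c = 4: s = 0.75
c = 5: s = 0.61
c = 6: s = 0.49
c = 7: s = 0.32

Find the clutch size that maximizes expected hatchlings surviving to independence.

Expected hatchlings surviving to independence = c × s(c):
  c=3: 3 × 0.82 = 2.460
  c=4: 4 × 0.75 = 3.000
  c=5: 5 × 0.61 = 3.050
  c=6: 6 × 0.49 = 2.940
  c=7: 7 × 0.32 = 2.240
Maximum at c = 5 (3.050 hatchlings surviving to independence).

5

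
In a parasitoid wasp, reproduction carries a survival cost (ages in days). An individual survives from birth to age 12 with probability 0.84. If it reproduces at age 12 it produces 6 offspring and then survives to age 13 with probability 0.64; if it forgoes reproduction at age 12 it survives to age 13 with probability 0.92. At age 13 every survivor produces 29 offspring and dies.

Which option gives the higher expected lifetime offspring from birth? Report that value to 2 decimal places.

breed at age 12: R₀ = 0.84 × (6 + 0.64 × 29) = 0.84 × 24.5600 = 20.6304
delay to age 13: R₀ = 0.84 × (0.92 × 29) = 0.84 × 26.6800 = 22.4112
Higher: delay to age 13 (22.4112).

22.41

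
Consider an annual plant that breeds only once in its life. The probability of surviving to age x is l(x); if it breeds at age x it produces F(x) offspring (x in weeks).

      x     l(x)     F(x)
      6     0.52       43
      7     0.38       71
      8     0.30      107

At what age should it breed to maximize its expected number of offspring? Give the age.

Expected offspring if breeding at age x = l(x) × F(x):
  age 6: 0.52 × 43 = 22.360
  age 7: 0.38 × 71 = 26.980
  age 8: 0.30 × 107 = 32.100
Maximum at age 8 (32.100).

8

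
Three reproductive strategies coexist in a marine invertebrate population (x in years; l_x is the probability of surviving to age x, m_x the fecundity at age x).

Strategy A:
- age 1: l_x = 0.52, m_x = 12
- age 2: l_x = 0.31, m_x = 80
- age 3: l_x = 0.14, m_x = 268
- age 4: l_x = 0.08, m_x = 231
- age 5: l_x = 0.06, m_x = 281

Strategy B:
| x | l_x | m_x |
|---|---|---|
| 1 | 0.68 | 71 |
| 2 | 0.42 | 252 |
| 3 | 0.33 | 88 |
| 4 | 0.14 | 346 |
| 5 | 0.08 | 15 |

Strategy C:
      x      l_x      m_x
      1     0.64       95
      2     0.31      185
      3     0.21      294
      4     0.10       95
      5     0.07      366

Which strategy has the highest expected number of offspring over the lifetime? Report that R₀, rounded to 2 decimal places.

232.80

Strategy A: R₀ = 0.52×12 + 0.31×80 + 0.14×268 + 0.08×231 + 0.06×281 = 103.9000
Strategy B: R₀ = 0.68×71 + 0.42×252 + 0.33×88 + 0.14×346 + 0.08×15 = 232.8000
Strategy C: R₀ = 0.64×95 + 0.31×185 + 0.21×294 + 0.10×95 + 0.07×366 = 215.0100
Highest R₀: strategy B with 232.8000.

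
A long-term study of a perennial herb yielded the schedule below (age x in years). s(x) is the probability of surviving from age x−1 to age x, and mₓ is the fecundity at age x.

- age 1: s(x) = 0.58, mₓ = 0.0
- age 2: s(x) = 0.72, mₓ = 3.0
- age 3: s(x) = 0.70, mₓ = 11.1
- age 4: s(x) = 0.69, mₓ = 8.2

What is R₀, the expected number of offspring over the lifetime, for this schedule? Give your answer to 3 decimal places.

6.151

Survivorship from birth: l_x = s_1·s_2·…·s_x.
  l_1 = 0.58000
  l_2 = 0.41760
  l_3 = 0.29232
  l_4 = 0.20170
R₀ = Σ l_x mₓ:
  age 1: 0.58000 × 0.0 = 0.0000
  age 2: 0.41760 × 3.0 = 1.2528
  age 3: 0.29232 × 11.1 = 3.2448
  age 4: 0.20170 × 8.2 = 1.6539
R₀ = 0.0000 + 1.2528 + 3.2448 + 1.6539 = 6.1515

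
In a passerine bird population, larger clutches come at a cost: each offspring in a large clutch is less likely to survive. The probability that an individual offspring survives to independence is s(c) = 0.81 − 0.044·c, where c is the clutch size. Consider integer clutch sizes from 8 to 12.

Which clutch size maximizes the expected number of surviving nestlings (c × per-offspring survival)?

9

Expected surviving nestlings = c × s(c):
  c=8: 8 × 0.458 = 3.664
  c=9: 9 × 0.414 = 3.726
  c=10: 10 × 0.370 = 3.700
  c=11: 11 × 0.326 = 3.586
  c=12: 12 × 0.282 = 3.384
Maximum at c = 9 (3.726 surviving nestlings).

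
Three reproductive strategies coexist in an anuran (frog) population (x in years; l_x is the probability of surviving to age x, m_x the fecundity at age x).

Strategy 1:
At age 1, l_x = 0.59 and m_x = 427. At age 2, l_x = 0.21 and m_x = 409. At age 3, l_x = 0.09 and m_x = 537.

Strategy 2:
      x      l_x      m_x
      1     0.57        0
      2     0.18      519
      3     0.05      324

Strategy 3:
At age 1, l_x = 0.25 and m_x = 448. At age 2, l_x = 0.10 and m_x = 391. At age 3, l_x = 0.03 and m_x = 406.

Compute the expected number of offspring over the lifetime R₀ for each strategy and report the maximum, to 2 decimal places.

Strategy 1: R₀ = 0.59×427 + 0.21×409 + 0.09×537 = 386.1500
Strategy 2: R₀ = 0.57×0 + 0.18×519 + 0.05×324 = 109.6200
Strategy 3: R₀ = 0.25×448 + 0.10×391 + 0.03×406 = 163.2800
Highest R₀: strategy 1 with 386.1500.

386.15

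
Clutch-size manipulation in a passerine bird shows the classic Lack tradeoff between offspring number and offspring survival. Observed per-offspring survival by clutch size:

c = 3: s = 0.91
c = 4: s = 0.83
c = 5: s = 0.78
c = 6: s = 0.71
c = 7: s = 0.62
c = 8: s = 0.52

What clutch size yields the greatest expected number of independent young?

7

Expected independent young = c × s(c):
  c=3: 3 × 0.91 = 2.730
  c=4: 4 × 0.83 = 3.320
  c=5: 5 × 0.78 = 3.900
  c=6: 6 × 0.71 = 4.260
  c=7: 7 × 0.62 = 4.340
  c=8: 8 × 0.52 = 4.160
Maximum at c = 7 (4.340 independent young).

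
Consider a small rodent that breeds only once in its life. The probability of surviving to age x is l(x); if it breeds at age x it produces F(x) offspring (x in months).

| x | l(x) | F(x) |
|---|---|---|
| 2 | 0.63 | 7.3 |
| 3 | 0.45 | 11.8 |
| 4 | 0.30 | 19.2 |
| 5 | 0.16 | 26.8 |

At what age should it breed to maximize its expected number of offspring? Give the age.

4

Expected offspring if breeding at age x = l(x) × F(x):
  age 2: 0.63 × 7.3 = 4.599
  age 3: 0.45 × 11.8 = 5.310
  age 4: 0.30 × 19.2 = 5.760
  age 5: 0.16 × 26.8 = 4.288
Maximum at age 4 (5.760).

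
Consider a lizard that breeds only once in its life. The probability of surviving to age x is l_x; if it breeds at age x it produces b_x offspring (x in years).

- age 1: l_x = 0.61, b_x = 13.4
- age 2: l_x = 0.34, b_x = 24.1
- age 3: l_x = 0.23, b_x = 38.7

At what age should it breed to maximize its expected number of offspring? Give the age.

Expected offspring if breeding at age x = l_x × b_x:
  age 1: 0.61 × 13.4 = 8.174
  age 2: 0.34 × 24.1 = 8.194
  age 3: 0.23 × 38.7 = 8.901
Maximum at age 3 (8.901).

3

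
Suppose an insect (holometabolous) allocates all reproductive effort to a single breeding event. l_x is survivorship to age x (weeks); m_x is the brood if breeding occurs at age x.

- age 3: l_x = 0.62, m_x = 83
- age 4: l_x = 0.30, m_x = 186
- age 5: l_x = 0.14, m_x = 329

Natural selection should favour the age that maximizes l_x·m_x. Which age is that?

4

Expected offspring if breeding at age x = l_x × m_x:
  age 3: 0.62 × 83 = 51.460
  age 4: 0.30 × 186 = 55.800
  age 5: 0.14 × 329 = 46.060
Maximum at age 4 (55.800).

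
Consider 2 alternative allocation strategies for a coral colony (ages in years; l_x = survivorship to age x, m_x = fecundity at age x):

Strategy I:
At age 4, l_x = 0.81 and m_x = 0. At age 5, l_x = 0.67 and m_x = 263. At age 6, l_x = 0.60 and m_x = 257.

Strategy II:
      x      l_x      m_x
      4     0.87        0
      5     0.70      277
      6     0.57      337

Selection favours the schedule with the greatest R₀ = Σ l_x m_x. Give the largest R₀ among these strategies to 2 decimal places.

Strategy I: R₀ = 0.81×0 + 0.67×263 + 0.60×257 = 330.4100
Strategy II: R₀ = 0.87×0 + 0.70×277 + 0.57×337 = 385.9900
Highest R₀: strategy II with 385.9900.

385.99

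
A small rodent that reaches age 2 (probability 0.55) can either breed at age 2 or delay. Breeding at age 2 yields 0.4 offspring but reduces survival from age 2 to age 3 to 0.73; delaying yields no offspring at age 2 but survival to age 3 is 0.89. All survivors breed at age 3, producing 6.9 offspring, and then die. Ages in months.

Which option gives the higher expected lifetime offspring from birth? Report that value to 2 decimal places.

breed at age 2: R₀ = 0.55 × (0.4 + 0.73 × 6.9) = 0.55 × 5.4370 = 2.9904
delay to age 3: R₀ = 0.55 × (0.89 × 6.9) = 0.55 × 6.1410 = 3.3776
Higher: delay to age 3 (3.3776).

3.38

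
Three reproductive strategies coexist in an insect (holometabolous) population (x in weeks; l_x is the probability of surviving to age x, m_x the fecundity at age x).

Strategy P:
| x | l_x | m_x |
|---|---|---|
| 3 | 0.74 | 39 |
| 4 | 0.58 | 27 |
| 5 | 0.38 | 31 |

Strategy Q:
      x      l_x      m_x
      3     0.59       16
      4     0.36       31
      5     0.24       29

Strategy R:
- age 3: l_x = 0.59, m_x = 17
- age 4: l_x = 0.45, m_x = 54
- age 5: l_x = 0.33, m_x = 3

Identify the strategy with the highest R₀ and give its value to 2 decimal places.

56.30

Strategy P: R₀ = 0.74×39 + 0.58×27 + 0.38×31 = 56.3000
Strategy Q: R₀ = 0.59×16 + 0.36×31 + 0.24×29 = 27.5600
Strategy R: R₀ = 0.59×17 + 0.45×54 + 0.33×3 = 35.3200
Highest R₀: strategy P with 56.3000.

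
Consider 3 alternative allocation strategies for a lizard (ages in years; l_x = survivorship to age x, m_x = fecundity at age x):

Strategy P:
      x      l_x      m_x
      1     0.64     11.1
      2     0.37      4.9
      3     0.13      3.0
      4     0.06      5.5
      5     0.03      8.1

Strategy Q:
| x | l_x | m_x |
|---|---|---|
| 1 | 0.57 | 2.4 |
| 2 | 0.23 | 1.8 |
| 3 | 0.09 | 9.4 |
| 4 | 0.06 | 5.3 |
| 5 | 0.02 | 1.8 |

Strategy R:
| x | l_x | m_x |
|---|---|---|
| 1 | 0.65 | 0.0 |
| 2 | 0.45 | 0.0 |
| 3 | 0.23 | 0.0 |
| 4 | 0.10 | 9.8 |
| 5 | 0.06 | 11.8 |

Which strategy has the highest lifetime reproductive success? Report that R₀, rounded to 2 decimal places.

Strategy P: R₀ = 0.64×11.1 + 0.37×4.9 + 0.13×3.0 + 0.06×5.5 + 0.03×8.1 = 9.8800
Strategy Q: R₀ = 0.57×2.4 + 0.23×1.8 + 0.09×9.4 + 0.06×5.3 + 0.02×1.8 = 2.9820
Strategy R: R₀ = 0.65×0.0 + 0.45×0.0 + 0.23×0.0 + 0.10×9.8 + 0.06×11.8 = 1.6880
Highest R₀: strategy P with 9.8800.

9.88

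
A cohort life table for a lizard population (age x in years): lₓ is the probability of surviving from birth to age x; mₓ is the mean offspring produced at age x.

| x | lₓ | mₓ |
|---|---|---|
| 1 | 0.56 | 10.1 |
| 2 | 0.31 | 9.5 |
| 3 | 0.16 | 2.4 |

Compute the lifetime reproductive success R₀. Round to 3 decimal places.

8.985

R₀ = Σ lₓ mₓ:
  age 1: 0.56 × 10.1 = 5.6560
  age 2: 0.31 × 9.5 = 2.9450
  age 3: 0.16 × 2.4 = 0.3840
R₀ = 5.6560 + 2.9450 + 0.3840 = 8.9850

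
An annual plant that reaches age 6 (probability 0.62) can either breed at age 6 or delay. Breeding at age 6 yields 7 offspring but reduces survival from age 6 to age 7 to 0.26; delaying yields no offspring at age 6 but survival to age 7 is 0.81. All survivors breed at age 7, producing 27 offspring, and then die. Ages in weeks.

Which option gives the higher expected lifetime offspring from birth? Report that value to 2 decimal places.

breed at age 6: R₀ = 0.62 × (7 + 0.26 × 27) = 0.62 × 14.0200 = 8.6924
delay to age 7: R₀ = 0.62 × (0.81 × 27) = 0.62 × 21.8700 = 13.5594
Higher: delay to age 7 (13.5594).

13.56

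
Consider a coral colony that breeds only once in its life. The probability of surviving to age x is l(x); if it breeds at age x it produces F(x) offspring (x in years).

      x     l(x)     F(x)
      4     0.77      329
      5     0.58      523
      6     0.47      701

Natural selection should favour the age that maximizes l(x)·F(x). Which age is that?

Expected offspring if breeding at age x = l(x) × F(x):
  age 4: 0.77 × 329 = 253.330
  age 5: 0.58 × 523 = 303.340
  age 6: 0.47 × 701 = 329.470
Maximum at age 6 (329.470).

6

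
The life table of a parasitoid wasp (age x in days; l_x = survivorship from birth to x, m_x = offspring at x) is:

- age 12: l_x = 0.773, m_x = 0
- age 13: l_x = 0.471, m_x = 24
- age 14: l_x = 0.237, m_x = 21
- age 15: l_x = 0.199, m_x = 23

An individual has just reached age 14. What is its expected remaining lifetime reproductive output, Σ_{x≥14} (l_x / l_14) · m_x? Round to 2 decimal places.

40.31

l_14 = 0.237. Conditional survival from age 14 to x is l_x / l_14.
  x=14: (0.237/0.237) × 21 = 21.0000
  x=15: (0.199/0.237) × 23 = 19.3122
Sum = 21.0000 + 19.3122 = 40.3122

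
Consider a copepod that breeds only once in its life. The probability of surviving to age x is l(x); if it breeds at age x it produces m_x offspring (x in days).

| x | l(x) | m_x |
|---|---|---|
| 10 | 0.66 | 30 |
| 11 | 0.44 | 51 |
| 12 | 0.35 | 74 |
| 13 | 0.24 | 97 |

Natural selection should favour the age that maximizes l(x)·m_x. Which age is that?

12

Expected offspring if breeding at age x = l(x) × m_x:
  age 10: 0.66 × 30 = 19.800
  age 11: 0.44 × 51 = 22.440
  age 12: 0.35 × 74 = 25.900
  age 13: 0.24 × 97 = 23.280
Maximum at age 12 (25.900).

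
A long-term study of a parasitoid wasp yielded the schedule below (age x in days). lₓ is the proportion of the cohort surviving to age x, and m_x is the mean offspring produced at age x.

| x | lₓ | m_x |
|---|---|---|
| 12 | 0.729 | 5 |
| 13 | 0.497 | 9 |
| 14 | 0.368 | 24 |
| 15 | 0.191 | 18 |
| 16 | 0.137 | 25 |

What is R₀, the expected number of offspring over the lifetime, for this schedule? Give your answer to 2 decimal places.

R₀ = Σ lₓ m_x:
  age 12: 0.729 × 5 = 3.6450
  age 13: 0.497 × 9 = 4.4730
  age 14: 0.368 × 24 = 8.8320
  age 15: 0.191 × 18 = 3.4380
  age 16: 0.137 × 25 = 3.4250
R₀ = 3.6450 + 4.4730 + 8.8320 + 3.4380 + 3.4250 = 23.8130

23.81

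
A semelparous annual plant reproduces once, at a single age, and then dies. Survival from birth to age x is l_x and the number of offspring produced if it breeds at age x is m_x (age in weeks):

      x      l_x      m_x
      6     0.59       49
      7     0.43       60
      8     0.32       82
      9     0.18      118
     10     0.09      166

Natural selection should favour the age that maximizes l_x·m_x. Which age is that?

Expected offspring if breeding at age x = l_x × m_x:
  age 6: 0.59 × 49 = 28.910
  age 7: 0.43 × 60 = 25.800
  age 8: 0.32 × 82 = 26.240
  age 9: 0.18 × 118 = 21.240
  age 10: 0.09 × 166 = 14.940
Maximum at age 6 (28.910).

6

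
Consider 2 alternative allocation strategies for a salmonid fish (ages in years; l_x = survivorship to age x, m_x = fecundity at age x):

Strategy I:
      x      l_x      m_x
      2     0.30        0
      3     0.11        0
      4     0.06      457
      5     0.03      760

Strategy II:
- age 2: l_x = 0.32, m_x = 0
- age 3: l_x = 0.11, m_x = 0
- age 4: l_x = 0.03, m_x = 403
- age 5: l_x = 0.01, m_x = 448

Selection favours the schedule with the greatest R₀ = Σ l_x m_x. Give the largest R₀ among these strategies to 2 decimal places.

Strategy I: R₀ = 0.30×0 + 0.11×0 + 0.06×457 + 0.03×760 = 50.2200
Strategy II: R₀ = 0.32×0 + 0.11×0 + 0.03×403 + 0.01×448 = 16.5700
Highest R₀: strategy I with 50.2200.

50.22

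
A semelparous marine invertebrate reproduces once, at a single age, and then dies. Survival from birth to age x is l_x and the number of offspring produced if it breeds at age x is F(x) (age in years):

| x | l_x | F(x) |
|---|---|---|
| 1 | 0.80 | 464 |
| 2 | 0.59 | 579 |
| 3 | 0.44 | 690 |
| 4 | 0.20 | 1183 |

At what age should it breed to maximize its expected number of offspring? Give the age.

Expected offspring if breeding at age x = l_x × F(x):
  age 1: 0.80 × 464 = 371.200
  age 2: 0.59 × 579 = 341.610
  age 3: 0.44 × 690 = 303.600
  age 4: 0.20 × 1183 = 236.600
Maximum at age 1 (371.200).

1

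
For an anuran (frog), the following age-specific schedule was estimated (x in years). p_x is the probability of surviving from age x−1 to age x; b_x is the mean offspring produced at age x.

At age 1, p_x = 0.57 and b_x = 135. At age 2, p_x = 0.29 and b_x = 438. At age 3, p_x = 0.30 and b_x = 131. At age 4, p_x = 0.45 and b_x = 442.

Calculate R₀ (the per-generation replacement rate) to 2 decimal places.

Survivorship from birth: l_x = p_1·p_2·…·p_x.
  l_1 = 0.57000
  l_2 = 0.16530
  l_3 = 0.04959
  l_4 = 0.02232
R₀ = Σ l_x b_x:
  age 1: 0.57000 × 135 = 76.9500
  age 2: 0.16530 × 438 = 72.4014
  age 3: 0.04959 × 131 = 6.4963
  age 4: 0.02232 × 442 = 9.8654
R₀ = 76.9500 + 72.4014 + 6.4963 + 9.8654 = 165.7131

165.71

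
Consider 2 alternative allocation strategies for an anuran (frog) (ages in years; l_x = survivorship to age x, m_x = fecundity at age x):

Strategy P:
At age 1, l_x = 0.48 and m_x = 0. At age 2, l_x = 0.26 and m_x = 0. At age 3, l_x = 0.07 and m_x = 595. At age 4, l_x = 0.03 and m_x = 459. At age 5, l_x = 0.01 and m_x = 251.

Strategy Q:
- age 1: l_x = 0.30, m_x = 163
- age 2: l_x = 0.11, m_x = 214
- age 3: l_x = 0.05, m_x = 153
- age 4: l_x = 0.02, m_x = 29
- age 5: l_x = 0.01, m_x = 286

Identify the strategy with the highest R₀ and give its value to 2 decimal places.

Strategy P: R₀ = 0.48×0 + 0.26×0 + 0.07×595 + 0.03×459 + 0.01×251 = 57.9300
Strategy Q: R₀ = 0.30×163 + 0.11×214 + 0.05×153 + 0.02×29 + 0.01×286 = 83.5300
Highest R₀: strategy Q with 83.5300.

83.53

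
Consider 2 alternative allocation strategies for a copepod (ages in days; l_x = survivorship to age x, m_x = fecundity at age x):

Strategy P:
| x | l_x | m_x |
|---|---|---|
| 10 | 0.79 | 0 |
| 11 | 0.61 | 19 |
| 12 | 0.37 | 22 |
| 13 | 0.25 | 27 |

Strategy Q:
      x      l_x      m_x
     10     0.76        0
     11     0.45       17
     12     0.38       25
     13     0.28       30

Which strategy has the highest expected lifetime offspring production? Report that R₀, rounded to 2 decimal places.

Strategy P: R₀ = 0.79×0 + 0.61×19 + 0.37×22 + 0.25×27 = 26.4800
Strategy Q: R₀ = 0.76×0 + 0.45×17 + 0.38×25 + 0.28×30 = 25.5500
Highest R₀: strategy P with 26.4800.

26.48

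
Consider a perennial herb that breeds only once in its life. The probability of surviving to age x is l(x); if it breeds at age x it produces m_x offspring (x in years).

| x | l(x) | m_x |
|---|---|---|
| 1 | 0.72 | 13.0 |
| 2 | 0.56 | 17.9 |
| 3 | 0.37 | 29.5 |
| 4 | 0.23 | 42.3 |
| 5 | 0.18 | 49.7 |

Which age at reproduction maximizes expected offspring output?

3

Expected offspring if breeding at age x = l(x) × m_x:
  age 1: 0.72 × 13.0 = 9.360
  age 2: 0.56 × 17.9 = 10.024
  age 3: 0.37 × 29.5 = 10.915
  age 4: 0.23 × 42.3 = 9.729
  age 5: 0.18 × 49.7 = 8.946
Maximum at age 3 (10.915).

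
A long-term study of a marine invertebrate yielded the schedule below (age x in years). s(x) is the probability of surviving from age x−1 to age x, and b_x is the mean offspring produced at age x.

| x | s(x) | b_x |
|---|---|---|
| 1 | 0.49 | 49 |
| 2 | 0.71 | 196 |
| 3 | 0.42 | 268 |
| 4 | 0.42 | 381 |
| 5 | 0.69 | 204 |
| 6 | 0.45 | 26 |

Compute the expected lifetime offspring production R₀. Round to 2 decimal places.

Survivorship from birth: l_x = s_1·s_2·…·s_x.
  l_1 = 0.49000
  l_2 = 0.34790
  l_3 = 0.14612
  l_4 = 0.06137
  l_5 = 0.04234
  l_6 = 0.01906
R₀ = Σ l_x b_x:
  age 1: 0.49000 × 49 = 24.0100
  age 2: 0.34790 × 196 = 68.1884
  age 3: 0.14612 × 268 = 39.1602
  age 4: 0.06137 × 381 = 23.3820
  age 5: 0.04234 × 204 = 8.6374
  age 6: 0.01906 × 26 = 0.4956
R₀ = 24.0100 + 68.1884 + 39.1602 + 23.3820 + 8.6374 + 0.4956 = 163.8734

163.87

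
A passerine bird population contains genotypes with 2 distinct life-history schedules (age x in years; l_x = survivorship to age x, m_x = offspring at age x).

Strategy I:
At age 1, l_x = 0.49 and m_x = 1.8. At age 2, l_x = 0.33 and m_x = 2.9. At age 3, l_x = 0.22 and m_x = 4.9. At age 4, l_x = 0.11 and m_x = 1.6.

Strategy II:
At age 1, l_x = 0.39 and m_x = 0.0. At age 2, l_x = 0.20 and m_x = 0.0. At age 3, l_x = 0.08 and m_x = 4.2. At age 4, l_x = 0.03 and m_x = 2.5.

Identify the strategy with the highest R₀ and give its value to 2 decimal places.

Strategy I: R₀ = 0.49×1.8 + 0.33×2.9 + 0.22×4.9 + 0.11×1.6 = 3.0930
Strategy II: R₀ = 0.39×0.0 + 0.20×0.0 + 0.08×4.2 + 0.03×2.5 = 0.4110
Highest R₀: strategy I with 3.0930.

3.09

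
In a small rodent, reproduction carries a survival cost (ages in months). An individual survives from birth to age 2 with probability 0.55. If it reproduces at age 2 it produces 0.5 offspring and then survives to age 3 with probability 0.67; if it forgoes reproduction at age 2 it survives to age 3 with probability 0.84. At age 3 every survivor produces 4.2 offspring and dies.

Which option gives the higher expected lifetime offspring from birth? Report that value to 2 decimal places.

1.94

breed at age 2: R₀ = 0.55 × (0.5 + 0.67 × 4.2) = 0.55 × 3.3140 = 1.8227
delay to age 3: R₀ = 0.55 × (0.84 × 4.2) = 0.55 × 3.5280 = 1.9404
Higher: delay to age 3 (1.9404).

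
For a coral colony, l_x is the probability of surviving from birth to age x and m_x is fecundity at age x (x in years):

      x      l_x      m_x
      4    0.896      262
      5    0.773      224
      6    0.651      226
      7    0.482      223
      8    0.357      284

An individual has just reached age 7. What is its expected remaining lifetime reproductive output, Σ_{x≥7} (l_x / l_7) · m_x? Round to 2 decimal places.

433.35

l_7 = 0.482. Conditional survival from age 7 to x is l_x / l_7.
  x=7: (0.482/0.482) × 223 = 223.0000
  x=8: (0.357/0.482) × 284 = 210.3485
Sum = 223.0000 + 210.3485 = 433.3485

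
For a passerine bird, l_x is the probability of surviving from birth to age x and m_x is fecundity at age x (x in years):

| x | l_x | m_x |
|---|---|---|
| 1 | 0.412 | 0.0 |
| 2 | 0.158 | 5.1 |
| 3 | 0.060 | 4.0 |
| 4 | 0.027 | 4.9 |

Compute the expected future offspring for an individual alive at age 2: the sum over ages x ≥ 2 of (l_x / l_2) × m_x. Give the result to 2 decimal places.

l_2 = 0.158. Conditional survival from age 2 to x is l_x / l_2.
  x=2: (0.158/0.158) × 5.1 = 5.1000
  x=3: (0.060/0.158) × 4.0 = 1.5190
  x=4: (0.027/0.158) × 4.9 = 0.8373
Sum = 5.1000 + 1.5190 + 0.8373 = 7.4563

7.46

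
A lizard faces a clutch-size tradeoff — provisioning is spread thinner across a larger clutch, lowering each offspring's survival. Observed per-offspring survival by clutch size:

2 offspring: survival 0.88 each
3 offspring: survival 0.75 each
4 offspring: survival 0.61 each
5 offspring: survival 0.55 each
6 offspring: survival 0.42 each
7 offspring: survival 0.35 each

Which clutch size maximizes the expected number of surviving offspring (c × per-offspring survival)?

5

Expected surviving offspring = c × s(c):
  c=2: 2 × 0.88 = 1.760
  c=3: 3 × 0.75 = 2.250
  c=4: 4 × 0.61 = 2.440
  c=5: 5 × 0.55 = 2.750
  c=6: 6 × 0.42 = 2.520
  c=7: 7 × 0.35 = 2.450
Maximum at c = 5 (2.750 surviving offspring).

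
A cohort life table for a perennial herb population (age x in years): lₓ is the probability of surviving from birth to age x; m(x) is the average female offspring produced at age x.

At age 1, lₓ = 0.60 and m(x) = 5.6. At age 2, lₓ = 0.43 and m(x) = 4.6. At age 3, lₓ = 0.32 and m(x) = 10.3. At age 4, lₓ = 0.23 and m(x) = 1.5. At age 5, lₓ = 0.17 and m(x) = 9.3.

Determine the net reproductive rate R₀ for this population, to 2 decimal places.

10.56

R₀ = Σ lₓ m(x):
  age 1: 0.60 × 5.6 = 3.3600
  age 2: 0.43 × 4.6 = 1.9780
  age 3: 0.32 × 10.3 = 3.2960
  age 4: 0.23 × 1.5 = 0.3450
  age 5: 0.17 × 9.3 = 1.5810
R₀ = 3.3600 + 1.9780 + 3.2960 + 0.3450 + 1.5810 = 10.5600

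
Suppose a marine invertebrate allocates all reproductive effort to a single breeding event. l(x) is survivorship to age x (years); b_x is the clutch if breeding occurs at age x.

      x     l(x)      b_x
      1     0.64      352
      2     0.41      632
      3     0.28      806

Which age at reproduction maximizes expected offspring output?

2

Expected offspring if breeding at age x = l(x) × b_x:
  age 1: 0.64 × 352 = 225.280
  age 2: 0.41 × 632 = 259.120
  age 3: 0.28 × 806 = 225.680
Maximum at age 2 (259.120).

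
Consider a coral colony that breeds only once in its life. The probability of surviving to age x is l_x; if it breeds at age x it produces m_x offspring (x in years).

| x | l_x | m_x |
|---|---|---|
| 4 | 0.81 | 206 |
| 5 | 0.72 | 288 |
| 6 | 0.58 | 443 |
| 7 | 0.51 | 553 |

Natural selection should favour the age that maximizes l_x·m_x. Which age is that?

Expected offspring if breeding at age x = l_x × m_x:
  age 4: 0.81 × 206 = 166.860
  age 5: 0.72 × 288 = 207.360
  age 6: 0.58 × 443 = 256.940
  age 7: 0.51 × 553 = 282.030
Maximum at age 7 (282.030).

7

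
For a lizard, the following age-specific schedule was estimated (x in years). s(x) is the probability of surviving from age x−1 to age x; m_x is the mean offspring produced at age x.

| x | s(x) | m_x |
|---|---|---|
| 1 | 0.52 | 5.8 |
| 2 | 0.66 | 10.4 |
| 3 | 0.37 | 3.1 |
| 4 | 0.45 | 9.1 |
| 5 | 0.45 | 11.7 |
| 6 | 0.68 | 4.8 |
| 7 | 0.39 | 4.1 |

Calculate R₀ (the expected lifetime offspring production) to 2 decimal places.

Survivorship from birth: l_x = s_1·s_2·…·s_x.
  l_1 = 0.52000
  l_2 = 0.34320
  l_3 = 0.12698
  l_4 = 0.05714
  l_5 = 0.02571
  l_6 = 0.01749
  l_7 = 0.00682
R₀ = Σ l_x m_x:
  age 1: 0.52000 × 5.8 = 3.0160
  age 2: 0.34320 × 10.4 = 3.5693
  age 3: 0.12698 × 3.1 = 0.3936
  age 4: 0.05714 × 9.1 = 0.5200
  age 5: 0.02571 × 11.7 = 0.3008
  age 6: 0.01749 × 4.8 = 0.0840
  age 7: 0.00682 × 4.1 = 0.0280
R₀ = 3.0160 + 3.5693 + 0.3936 + 0.5200 + 0.3008 + 0.0840 + 0.0280 = 7.9116

7.91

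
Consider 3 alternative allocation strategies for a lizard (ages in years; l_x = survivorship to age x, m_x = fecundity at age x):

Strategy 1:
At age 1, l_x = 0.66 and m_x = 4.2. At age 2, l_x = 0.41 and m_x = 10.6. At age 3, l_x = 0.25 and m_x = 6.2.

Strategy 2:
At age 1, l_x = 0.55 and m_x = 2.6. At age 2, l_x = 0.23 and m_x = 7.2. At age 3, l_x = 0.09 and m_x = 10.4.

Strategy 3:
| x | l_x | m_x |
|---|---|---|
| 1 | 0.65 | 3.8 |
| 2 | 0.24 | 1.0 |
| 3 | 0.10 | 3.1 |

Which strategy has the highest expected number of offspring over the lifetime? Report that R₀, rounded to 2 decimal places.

8.67

Strategy 1: R₀ = 0.66×4.2 + 0.41×10.6 + 0.25×6.2 = 8.6680
Strategy 2: R₀ = 0.55×2.6 + 0.23×7.2 + 0.09×10.4 = 4.0220
Strategy 3: R₀ = 0.65×3.8 + 0.24×1.0 + 0.10×3.1 = 3.0200
Highest R₀: strategy 1 with 8.6680.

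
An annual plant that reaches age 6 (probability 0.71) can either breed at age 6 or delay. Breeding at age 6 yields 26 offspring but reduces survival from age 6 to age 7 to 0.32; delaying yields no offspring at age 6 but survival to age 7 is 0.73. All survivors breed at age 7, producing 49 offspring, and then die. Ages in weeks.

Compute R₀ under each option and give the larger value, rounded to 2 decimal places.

29.59

breed at age 6: R₀ = 0.71 × (26 + 0.32 × 49) = 0.71 × 41.6800 = 29.5928
delay to age 7: R₀ = 0.71 × (0.73 × 49) = 0.71 × 35.7700 = 25.3967
Higher: breed at age 6 (29.5928).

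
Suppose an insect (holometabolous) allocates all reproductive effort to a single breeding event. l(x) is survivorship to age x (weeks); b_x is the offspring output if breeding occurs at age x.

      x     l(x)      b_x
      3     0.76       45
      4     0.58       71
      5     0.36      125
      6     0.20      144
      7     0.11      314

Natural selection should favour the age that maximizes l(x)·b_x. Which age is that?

5

Expected offspring if breeding at age x = l(x) × b_x:
  age 3: 0.76 × 45 = 34.200
  age 4: 0.58 × 71 = 41.180
  age 5: 0.36 × 125 = 45.000
  age 6: 0.20 × 144 = 28.800
  age 7: 0.11 × 314 = 34.540
Maximum at age 5 (45.000).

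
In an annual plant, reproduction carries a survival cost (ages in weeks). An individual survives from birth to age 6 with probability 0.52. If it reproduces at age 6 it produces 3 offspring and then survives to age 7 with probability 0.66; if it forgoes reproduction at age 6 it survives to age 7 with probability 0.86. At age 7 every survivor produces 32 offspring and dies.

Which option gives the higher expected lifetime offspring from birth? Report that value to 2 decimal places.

14.31

breed at age 6: R₀ = 0.52 × (3 + 0.66 × 32) = 0.52 × 24.1200 = 12.5424
delay to age 7: R₀ = 0.52 × (0.86 × 32) = 0.52 × 27.5200 = 14.3104
Higher: delay to age 7 (14.3104).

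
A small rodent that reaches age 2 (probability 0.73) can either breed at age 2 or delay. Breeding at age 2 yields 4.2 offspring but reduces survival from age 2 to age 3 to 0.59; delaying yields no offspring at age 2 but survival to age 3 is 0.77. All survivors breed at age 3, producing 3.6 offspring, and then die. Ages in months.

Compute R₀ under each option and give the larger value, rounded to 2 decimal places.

4.62

breed at age 2: R₀ = 0.73 × (4.2 + 0.59 × 3.6) = 0.73 × 6.3240 = 4.6165
delay to age 3: R₀ = 0.73 × (0.77 × 3.6) = 0.73 × 2.7720 = 2.0236
Higher: breed at age 2 (4.6165).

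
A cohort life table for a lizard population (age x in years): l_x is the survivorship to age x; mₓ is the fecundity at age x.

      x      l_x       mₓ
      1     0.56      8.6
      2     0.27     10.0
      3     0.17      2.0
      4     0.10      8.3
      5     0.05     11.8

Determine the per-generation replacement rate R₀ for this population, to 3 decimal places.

R₀ = Σ l_x mₓ:
  age 1: 0.56 × 8.6 = 4.8160
  age 2: 0.27 × 10.0 = 2.7000
  age 3: 0.17 × 2.0 = 0.3400
  age 4: 0.10 × 8.3 = 0.8300
  age 5: 0.05 × 11.8 = 0.5900
R₀ = 4.8160 + 2.7000 + 0.3400 + 0.8300 + 0.5900 = 9.2760

9.276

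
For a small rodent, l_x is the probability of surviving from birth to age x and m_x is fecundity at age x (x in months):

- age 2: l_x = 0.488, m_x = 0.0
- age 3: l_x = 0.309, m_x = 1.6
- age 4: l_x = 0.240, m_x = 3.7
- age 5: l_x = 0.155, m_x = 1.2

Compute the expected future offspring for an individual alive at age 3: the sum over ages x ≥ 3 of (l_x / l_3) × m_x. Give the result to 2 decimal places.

5.08

l_3 = 0.309. Conditional survival from age 3 to x is l_x / l_3.
  x=3: (0.309/0.309) × 1.6 = 1.6000
  x=4: (0.240/0.309) × 3.7 = 2.8738
  x=5: (0.155/0.309) × 1.2 = 0.6019
Sum = 1.6000 + 2.8738 + 0.6019 = 5.0757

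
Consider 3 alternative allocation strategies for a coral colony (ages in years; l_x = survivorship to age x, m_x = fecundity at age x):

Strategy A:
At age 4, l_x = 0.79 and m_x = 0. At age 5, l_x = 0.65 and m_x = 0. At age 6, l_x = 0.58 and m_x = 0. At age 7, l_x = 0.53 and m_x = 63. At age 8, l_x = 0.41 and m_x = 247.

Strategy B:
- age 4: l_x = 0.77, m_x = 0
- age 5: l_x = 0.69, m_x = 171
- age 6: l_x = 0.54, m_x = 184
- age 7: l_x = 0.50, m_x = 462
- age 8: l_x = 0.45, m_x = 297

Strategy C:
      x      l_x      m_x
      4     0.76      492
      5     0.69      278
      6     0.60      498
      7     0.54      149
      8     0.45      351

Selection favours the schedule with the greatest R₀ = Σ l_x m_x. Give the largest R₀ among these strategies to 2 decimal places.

1102.95

Strategy A: R₀ = 0.79×0 + 0.65×0 + 0.58×0 + 0.53×63 + 0.41×247 = 134.6600
Strategy B: R₀ = 0.77×0 + 0.69×171 + 0.54×184 + 0.50×462 + 0.45×297 = 582.0000
Strategy C: R₀ = 0.76×492 + 0.69×278 + 0.60×498 + 0.54×149 + 0.45×351 = 1102.9500
Highest R₀: strategy C with 1102.9500.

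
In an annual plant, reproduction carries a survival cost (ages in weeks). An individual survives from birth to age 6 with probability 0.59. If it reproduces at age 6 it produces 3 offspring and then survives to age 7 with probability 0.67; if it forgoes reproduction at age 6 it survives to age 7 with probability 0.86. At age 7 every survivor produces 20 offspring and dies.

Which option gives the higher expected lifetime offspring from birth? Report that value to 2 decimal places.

breed at age 6: R₀ = 0.59 × (3 + 0.67 × 20) = 0.59 × 16.4000 = 9.6760
delay to age 7: R₀ = 0.59 × (0.86 × 20) = 0.59 × 17.2000 = 10.1480
Higher: delay to age 7 (10.1480).

10.15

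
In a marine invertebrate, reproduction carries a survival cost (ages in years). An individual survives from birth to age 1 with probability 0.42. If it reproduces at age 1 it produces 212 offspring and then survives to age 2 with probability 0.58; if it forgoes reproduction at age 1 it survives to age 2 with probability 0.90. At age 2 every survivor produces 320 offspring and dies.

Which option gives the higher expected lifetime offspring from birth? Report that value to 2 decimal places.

166.99

breed at age 1: R₀ = 0.42 × (212 + 0.58 × 320) = 0.42 × 397.6000 = 166.9920
delay to age 2: R₀ = 0.42 × (0.90 × 320) = 0.42 × 288.0000 = 120.9600
Higher: breed at age 1 (166.9920).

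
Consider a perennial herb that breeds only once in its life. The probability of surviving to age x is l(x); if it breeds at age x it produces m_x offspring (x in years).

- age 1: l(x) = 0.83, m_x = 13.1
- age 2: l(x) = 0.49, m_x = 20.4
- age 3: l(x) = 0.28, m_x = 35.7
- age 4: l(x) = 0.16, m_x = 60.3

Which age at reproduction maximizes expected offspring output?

Expected offspring if breeding at age x = l(x) × m_x:
  age 1: 0.83 × 13.1 = 10.873
  age 2: 0.49 × 20.4 = 9.996
  age 3: 0.28 × 35.7 = 9.996
  age 4: 0.16 × 60.3 = 9.648
Maximum at age 1 (10.873).

1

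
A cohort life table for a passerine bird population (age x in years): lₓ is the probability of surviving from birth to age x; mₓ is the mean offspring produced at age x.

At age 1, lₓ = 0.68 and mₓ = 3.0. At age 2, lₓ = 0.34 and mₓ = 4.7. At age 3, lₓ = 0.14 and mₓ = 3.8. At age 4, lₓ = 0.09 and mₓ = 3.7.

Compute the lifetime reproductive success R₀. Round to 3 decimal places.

R₀ = Σ lₓ mₓ:
  age 1: 0.68 × 3.0 = 2.0400
  age 2: 0.34 × 4.7 = 1.5980
  age 3: 0.14 × 3.8 = 0.5320
  age 4: 0.09 × 3.7 = 0.3330
R₀ = 2.0400 + 1.5980 + 0.5320 + 0.3330 = 4.5030

4.503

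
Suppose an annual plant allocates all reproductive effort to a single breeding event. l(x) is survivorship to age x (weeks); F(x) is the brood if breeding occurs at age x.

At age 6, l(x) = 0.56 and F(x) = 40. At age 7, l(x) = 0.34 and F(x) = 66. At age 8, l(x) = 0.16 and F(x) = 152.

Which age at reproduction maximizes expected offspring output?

8

Expected offspring if breeding at age x = l(x) × F(x):
  age 6: 0.56 × 40 = 22.400
  age 7: 0.34 × 66 = 22.440
  age 8: 0.16 × 152 = 24.320
Maximum at age 8 (24.320).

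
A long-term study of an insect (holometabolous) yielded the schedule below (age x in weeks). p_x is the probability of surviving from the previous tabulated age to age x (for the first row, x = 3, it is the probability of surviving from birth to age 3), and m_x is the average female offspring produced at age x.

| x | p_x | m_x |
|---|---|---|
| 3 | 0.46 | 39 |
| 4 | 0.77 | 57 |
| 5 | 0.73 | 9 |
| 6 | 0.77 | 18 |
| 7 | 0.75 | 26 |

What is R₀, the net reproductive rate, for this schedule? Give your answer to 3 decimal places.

Survivorship from birth: l_x = p_3·p_4·…·p_x.
  l_3 = 0.46000
  l_4 = 0.35420
  l_5 = 0.25857
  l_6 = 0.19910
  l_7 = 0.14932
R₀ = Σ l_x m_x:
  age 3: 0.46000 × 39 = 17.9400
  age 4: 0.35420 × 57 = 20.1894
  age 5: 0.25857 × 9 = 2.3271
  age 6: 0.19910 × 18 = 3.5838
  age 7: 0.14932 × 26 = 3.8823
R₀ = 17.9400 + 20.1894 + 2.3271 + 3.5838 + 3.8823 = 47.9227

47.923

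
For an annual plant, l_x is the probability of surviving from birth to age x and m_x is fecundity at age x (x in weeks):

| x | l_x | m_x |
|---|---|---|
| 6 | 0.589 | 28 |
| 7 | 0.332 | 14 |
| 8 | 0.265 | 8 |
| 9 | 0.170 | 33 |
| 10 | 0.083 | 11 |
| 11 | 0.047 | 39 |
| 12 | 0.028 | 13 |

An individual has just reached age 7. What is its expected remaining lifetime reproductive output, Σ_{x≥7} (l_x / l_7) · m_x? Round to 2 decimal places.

l_7 = 0.332. Conditional survival from age 7 to x is l_x / l_7.
  x=7: (0.332/0.332) × 14 = 14.0000
  x=8: (0.265/0.332) × 8 = 6.3855
  x=9: (0.170/0.332) × 33 = 16.8976
  x=10: (0.083/0.332) × 11 = 2.7500
  x=11: (0.047/0.332) × 39 = 5.5211
  x=12: (0.028/0.332) × 13 = 1.0964
Sum = 14.0000 + 6.3855 + 16.8976 + 2.7500 + 5.5211 + 1.0964 = 46.6506

46.65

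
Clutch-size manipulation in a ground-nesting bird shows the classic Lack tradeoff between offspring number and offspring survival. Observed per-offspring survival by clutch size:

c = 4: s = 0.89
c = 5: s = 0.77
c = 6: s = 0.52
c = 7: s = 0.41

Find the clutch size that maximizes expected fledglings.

5

Expected fledglings = c × s(c):
  c=4: 4 × 0.89 = 3.560
  c=5: 5 × 0.77 = 3.850
  c=6: 6 × 0.52 = 3.120
  c=7: 7 × 0.41 = 2.870
Maximum at c = 5 (3.850 fledglings).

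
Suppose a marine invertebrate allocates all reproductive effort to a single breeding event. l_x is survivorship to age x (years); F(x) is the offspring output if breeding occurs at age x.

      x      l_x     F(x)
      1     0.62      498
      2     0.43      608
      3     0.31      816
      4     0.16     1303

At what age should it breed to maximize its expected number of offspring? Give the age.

1

Expected offspring if breeding at age x = l_x × F(x):
  age 1: 0.62 × 498 = 308.760
  age 2: 0.43 × 608 = 261.440
  age 3: 0.31 × 816 = 252.960
  age 4: 0.16 × 1303 = 208.480
Maximum at age 1 (308.760).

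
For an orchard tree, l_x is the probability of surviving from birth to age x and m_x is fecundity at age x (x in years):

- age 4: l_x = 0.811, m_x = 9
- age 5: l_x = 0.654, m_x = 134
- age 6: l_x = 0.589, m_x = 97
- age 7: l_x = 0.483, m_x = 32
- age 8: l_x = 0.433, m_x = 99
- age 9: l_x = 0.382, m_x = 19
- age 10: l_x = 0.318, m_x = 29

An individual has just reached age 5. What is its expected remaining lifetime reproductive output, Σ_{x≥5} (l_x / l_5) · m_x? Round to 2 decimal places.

335.74

l_5 = 0.654. Conditional survival from age 5 to x is l_x / l_5.
  x=5: (0.654/0.654) × 134 = 134.0000
  x=6: (0.589/0.654) × 97 = 87.3593
  x=7: (0.483/0.654) × 32 = 23.6330
  x=8: (0.433/0.654) × 99 = 65.5459
  x=9: (0.382/0.654) × 19 = 11.0979
  x=10: (0.318/0.654) × 29 = 14.1009
Sum = 134.0000 + 87.3593 + 23.6330 + 65.5459 + 11.0979 + 14.1009 = 335.7370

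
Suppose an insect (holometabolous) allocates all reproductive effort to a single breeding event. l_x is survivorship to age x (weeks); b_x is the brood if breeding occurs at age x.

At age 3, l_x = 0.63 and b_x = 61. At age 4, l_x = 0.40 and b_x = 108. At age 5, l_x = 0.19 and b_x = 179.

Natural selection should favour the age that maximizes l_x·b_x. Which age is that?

Expected offspring if breeding at age x = l_x × b_x:
  age 3: 0.63 × 61 = 38.430
  age 4: 0.40 × 108 = 43.200
  age 5: 0.19 × 179 = 34.010
Maximum at age 4 (43.200).

4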